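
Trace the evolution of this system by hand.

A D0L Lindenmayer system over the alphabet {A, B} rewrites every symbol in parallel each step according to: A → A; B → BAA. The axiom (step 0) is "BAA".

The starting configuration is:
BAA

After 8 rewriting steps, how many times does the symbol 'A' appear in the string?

gen 0: BAA
gen 1: BAAAA
gen 2: BAAAAAA
gen 3: BAAAAAAAA
gen 4: BAAAAAAAAAA
gen 5: BAAAAAAAAAAAA
gen 6: BAAAAAAAAAAAAAA
gen 7: BAAAAAAAAAAAAAAAA
gen 8: BAAAAAAAAAAAAAAAAAA

18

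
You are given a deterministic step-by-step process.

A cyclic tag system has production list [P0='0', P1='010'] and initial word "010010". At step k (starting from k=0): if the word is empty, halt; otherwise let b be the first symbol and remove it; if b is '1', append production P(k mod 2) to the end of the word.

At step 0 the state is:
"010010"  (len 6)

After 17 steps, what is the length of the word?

0) "010010"  (len 6)
1) "10010"  (len 5)
2) "0010010"  (len 7)
3) "010010"  (len 6)
4) "10010"  (len 5)
5) "00100"  (len 5)
6) "0100"  (len 4)
7) "100"  (len 3)
8) "00010"  (len 5)
9) "0010"  (len 4)
10) "010"  (len 3)
11) "10"  (len 2)
12) "0010"  (len 4)
13) "010"  (len 3)
14) "10"  (len 2)
15) "00"  (len 2)
16) "0"  (len 1)
17) (halted — word empty)

0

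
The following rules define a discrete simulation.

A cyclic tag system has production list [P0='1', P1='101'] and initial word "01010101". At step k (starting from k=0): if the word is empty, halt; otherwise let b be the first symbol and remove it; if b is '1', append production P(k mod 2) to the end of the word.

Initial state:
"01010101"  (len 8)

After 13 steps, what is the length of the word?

gen 0: "01010101"  (len 8)
gen 1: "1010101"  (len 7)
gen 2: "010101101"  (len 9)
gen 3: "10101101"  (len 8)
gen 4: "0101101101"  (len 10)
gen 5: "101101101"  (len 9)
gen 6: "01101101101"  (len 11)
gen 7: "1101101101"  (len 10)
gen 8: "101101101101"  (len 12)
gen 9: "011011011011"  (len 12)
gen 10: "11011011011"  (len 11)
gen 11: "10110110111"  (len 11)
gen 12: "0110110111101"  (len 13)
gen 13: "110110111101"  (len 12)

12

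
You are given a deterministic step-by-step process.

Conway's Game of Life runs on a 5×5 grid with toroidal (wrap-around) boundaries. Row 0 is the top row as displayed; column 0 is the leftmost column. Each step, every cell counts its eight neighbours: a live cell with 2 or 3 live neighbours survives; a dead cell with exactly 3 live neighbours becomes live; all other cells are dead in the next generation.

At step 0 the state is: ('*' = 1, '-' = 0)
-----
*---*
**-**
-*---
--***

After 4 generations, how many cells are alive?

0) -----
*---*
**-**
-*---
--***
1) *----
-*-*-
-***-
-*---
--**-
2) -*-**
**-**
**-*-
-*---
-**--
3) -----
-----
---*-
-----
-*-*-
4) -----
-----
-----
--*--
-----

1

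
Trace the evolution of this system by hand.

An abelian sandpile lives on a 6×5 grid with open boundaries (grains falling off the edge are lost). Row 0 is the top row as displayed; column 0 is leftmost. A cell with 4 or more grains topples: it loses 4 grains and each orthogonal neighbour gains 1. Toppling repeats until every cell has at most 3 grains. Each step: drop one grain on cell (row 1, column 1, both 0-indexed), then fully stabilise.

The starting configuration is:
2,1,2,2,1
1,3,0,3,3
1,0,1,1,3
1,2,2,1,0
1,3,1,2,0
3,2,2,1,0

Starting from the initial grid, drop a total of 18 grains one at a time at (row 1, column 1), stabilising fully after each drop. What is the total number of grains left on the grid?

52

step 0: 2,1,2,2,1
1,3,0,3,3
1,0,1,1,3
1,2,2,1,0
1,3,1,2,0
3,2,2,1,0
step 1: 2,2,2,2,1
2,0,1,3,3
1,1,1,1,3
1,2,2,1,0
1,3,1,2,0
3,2,2,1,0
step 2: 2,2,2,2,1
2,1,1,3,3
1,1,1,1,3
1,2,2,1,0
1,3,1,2,0
3,2,2,1,0
step 3: 2,2,2,2,1
2,2,1,3,3
1,1,1,1,3
1,2,2,1,0
1,3,1,2,0
3,2,2,1,0
step 4: 2,2,2,2,1
2,3,1,3,3
1,1,1,1,3
1,2,2,1,0
1,3,1,2,0
3,2,2,1,0
step 5: 2,3,2,2,1
3,0,2,3,3
1,2,1,1,3
1,2,2,1,0
1,3,1,2,0
3,2,2,1,0
step 6: 2,3,2,2,1
3,1,2,3,3
1,2,1,1,3
1,2,2,1,0
1,3,1,2,0
3,2,2,1,0
step 7: 2,3,2,2,1
3,2,2,3,3
1,2,1,1,3
1,2,2,1,0
1,3,1,2,0
3,2,2,1,0
step 8: 2,3,2,2,1
3,3,2,3,3
1,2,1,1,3
1,2,2,1,0
1,3,1,2,0
3,2,2,1,0
step 9: 0,1,3,2,1
1,2,3,3,3
2,3,1,1,3
1,2,2,1,0
1,3,1,2,0
3,2,2,1,0
step 10: 0,1,3,2,1
1,3,3,3,3
2,3,1,1,3
1,2,2,1,0
1,3,1,2,0
3,2,2,1,0
step 11: 0,3,1,0,3
2,2,2,2,1
3,0,3,3,0
1,3,2,1,1
1,3,1,2,0
3,2,2,1,0
step 12: 0,3,1,0,3
2,3,2,2,1
3,0,3,3,0
1,3,2,1,1
1,3,1,2,0
3,2,2,1,0
step 13: 1,0,2,0,3
3,1,3,2,1
3,1,3,3,0
1,3,2,1,1
1,3,1,2,0
3,2,2,1,0
step 14: 1,0,2,0,3
3,2,3,2,1
3,1,3,3,0
1,3,2,1,1
1,3,1,2,0
3,2,2,1,0
step 15: 1,0,2,0,3
3,3,3,2,1
3,1,3,3,0
1,3,2,1,1
1,3,1,2,0
3,2,2,1,0
step 16: 2,1,3,1,3
1,3,2,0,2
1,1,3,1,1
3,2,0,3,1
2,0,3,2,0
3,3,2,1,0
step 17: 2,2,3,1,3
2,0,3,0,2
1,2,3,1,1
3,2,0,3,1
2,0,3,2,0
3,3,2,1,0
step 18: 2,2,3,1,3
2,1,3,0,2
1,2,3,1,1
3,2,0,3,1
2,0,3,2,0
3,3,2,1,0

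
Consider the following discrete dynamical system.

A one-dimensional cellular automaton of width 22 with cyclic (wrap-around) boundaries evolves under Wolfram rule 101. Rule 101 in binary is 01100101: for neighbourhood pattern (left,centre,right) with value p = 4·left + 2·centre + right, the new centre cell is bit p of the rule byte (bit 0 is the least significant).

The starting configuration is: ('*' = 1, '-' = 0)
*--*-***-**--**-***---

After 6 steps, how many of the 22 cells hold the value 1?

12

t=0: *--*-***-**--**-***---
t=1: *--**--**-*---**--*-*-
t=2: *---*---***-*--*--****
t=3: *-*-*-*---***--*------
t=4: *******-*---*--*-****-
t=5: ------***-*-*--**---**
t=6: -****---*****---*-*--*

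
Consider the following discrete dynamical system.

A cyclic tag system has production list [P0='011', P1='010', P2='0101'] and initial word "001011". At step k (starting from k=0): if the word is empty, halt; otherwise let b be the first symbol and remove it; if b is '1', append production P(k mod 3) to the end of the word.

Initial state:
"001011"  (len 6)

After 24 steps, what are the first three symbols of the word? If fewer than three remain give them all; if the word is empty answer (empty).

k=0  "001011"  (len 6)
k=1  "01011"  (len 5)
k=2  "1011"  (len 4)
k=3  "0110101"  (len 7)
k=4  "110101"  (len 6)
k=5  "10101010"  (len 8)
k=6  "01010100101"  (len 11)
k=7  "1010100101"  (len 10)
k=8  "010100101010"  (len 12)
k=9  "10100101010"  (len 11)
k=10  "0100101010011"  (len 13)
k=11  "100101010011"  (len 12)
k=12  "001010100110101"  (len 15)
k=13  "01010100110101"  (len 14)
k=14  "1010100110101"  (len 13)
k=15  "0101001101010101"  (len 16)
k=16  "101001101010101"  (len 15)
k=17  "01001101010101010"  (len 17)
k=18  "1001101010101010"  (len 16)
k=19  "001101010101010011"  (len 18)
k=20  "01101010101010011"  (len 17)
k=21  "1101010101010011"  (len 16)
k=22  "101010101010011011"  (len 18)
k=23  "01010101010011011010"  (len 20)
k=24  "1010101010011011010"  (len 19)

101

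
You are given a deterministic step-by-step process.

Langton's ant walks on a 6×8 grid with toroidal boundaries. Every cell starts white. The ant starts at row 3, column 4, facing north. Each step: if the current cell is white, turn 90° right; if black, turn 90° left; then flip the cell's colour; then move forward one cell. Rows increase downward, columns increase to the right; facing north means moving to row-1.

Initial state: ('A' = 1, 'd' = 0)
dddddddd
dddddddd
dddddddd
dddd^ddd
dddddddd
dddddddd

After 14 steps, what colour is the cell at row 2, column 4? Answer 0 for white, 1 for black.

1

t=0: dddddddd
dddddddd
dddddddd
dddd^ddd
dddddddd
dddddddd
t=1: dddddddd
dddddddd
dddddddd
ddddA>dd
dddddddd
dddddddd
t=2: dddddddd
dddddddd
dddddddd
ddddAAdd
dddddvdd
dddddddd
t=3: dddddddd
dddddddd
dddddddd
ddddAAdd
dddd<Add
dddddddd
t=4: dddddddd
dddddddd
dddddddd
dddd^Add
ddddAAdd
dddddddd
t=5: dddddddd
dddddddd
dddddddd
ddd<dAdd
ddddAAdd
dddddddd
t=6: dddddddd
dddddddd
ddd^dddd
dddAdAdd
ddddAAdd
dddddddd
t=7: dddddddd
dddddddd
dddA>ddd
dddAdAdd
ddddAAdd
dddddddd
t=8: dddddddd
dddddddd
dddAAddd
dddAvAdd
ddddAAdd
dddddddd
t=9: dddddddd
dddddddd
dddAAddd
ddd<AAdd
ddddAAdd
dddddddd
t=10: dddddddd
dddddddd
dddAAddd
ddddAAdd
dddvAAdd
dddddddd
t=11: dddddddd
dddddddd
dddAAddd
ddddAAdd
dd<AAAdd
dddddddd
t=12: dddddddd
dddddddd
dddAAddd
dd^dAAdd
ddAAAAdd
dddddddd
t=13: dddddddd
dddddddd
dddAAddd
ddA>AAdd
ddAAAAdd
dddddddd
t=14: dddddddd
dddddddd
dddAAddd
ddAAAAdd
ddAvAAdd
dddddddd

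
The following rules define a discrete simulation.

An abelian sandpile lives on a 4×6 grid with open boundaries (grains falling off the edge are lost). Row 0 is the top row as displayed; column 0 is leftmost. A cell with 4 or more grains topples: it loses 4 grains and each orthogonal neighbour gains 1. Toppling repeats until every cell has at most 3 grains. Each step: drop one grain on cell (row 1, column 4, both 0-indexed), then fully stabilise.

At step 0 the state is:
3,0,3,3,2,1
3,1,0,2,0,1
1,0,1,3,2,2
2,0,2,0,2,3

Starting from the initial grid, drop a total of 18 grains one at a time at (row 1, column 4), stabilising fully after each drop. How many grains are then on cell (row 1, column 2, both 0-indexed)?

step 0: 3,0,3,3,2,1
3,1,0,2,0,1
1,0,1,3,2,2
2,0,2,0,2,3
step 1: 3,0,3,3,2,1
3,1,0,2,1,1
1,0,1,3,2,2
2,0,2,0,2,3
step 2: 3,0,3,3,2,1
3,1,0,2,2,1
1,0,1,3,2,2
2,0,2,0,2,3
step 3: 3,0,3,3,2,1
3,1,0,2,3,1
1,0,1,3,2,2
2,0,2,0,2,3
step 4: 3,0,3,3,3,1
3,1,0,3,0,2
1,0,1,3,3,2
2,0,2,0,2,3
step 5: 3,0,3,3,3,1
3,1,0,3,1,2
1,0,1,3,3,2
2,0,2,0,2,3
step 6: 3,0,3,3,3,1
3,1,0,3,2,2
1,0,1,3,3,2
2,0,2,0,2,3
step 7: 3,0,3,3,3,1
3,1,0,3,3,2
1,0,1,3,3,2
2,0,2,0,2,3
step 8: 3,1,0,2,1,2
3,1,2,2,3,3
1,0,2,1,1,3
2,0,2,1,3,3
step 9: 3,1,0,2,2,3
3,1,2,3,2,1
1,0,2,2,0,2
2,0,2,2,1,1
step 10: 3,1,0,2,2,3
3,1,2,3,3,1
1,0,2,2,0,2
2,0,2,2,1,1
step 11: 3,1,0,3,3,3
3,1,3,0,1,2
1,0,2,3,1,2
2,0,2,2,1,1
step 12: 3,1,0,3,3,3
3,1,3,0,2,2
1,0,2,3,1,2
2,0,2,2,1,1
step 13: 3,1,0,3,3,3
3,1,3,0,3,2
1,0,2,3,1,2
2,0,2,2,1,1
step 14: 3,1,1,0,2,1
3,1,3,2,2,0
1,0,2,3,2,3
2,0,2,2,1,1
step 15: 3,1,1,0,2,1
3,1,3,2,3,0
1,0,2,3,2,3
2,0,2,2,1,1
step 16: 3,1,1,0,3,1
3,1,3,3,0,1
1,0,2,3,3,3
2,0,2,2,1,1
step 17: 3,1,1,0,3,1
3,1,3,3,1,1
1,0,2,3,3,3
2,0,2,2,1,1
step 18: 3,1,1,0,3,1
3,1,3,3,2,1
1,0,2,3,3,3
2,0,2,2,1,1

3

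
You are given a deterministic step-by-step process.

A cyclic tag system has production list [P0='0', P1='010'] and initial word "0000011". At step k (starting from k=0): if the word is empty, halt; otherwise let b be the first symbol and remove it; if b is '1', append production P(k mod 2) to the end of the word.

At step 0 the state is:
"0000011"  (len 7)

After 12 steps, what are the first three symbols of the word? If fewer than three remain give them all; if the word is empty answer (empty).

0) "0000011"  (len 7)
1) "000011"  (len 6)
2) "00011"  (len 5)
3) "0011"  (len 4)
4) "011"  (len 3)
5) "11"  (len 2)
6) "1010"  (len 4)
7) "0100"  (len 4)
8) "100"  (len 3)
9) "000"  (len 3)
10) "00"  (len 2)
11) "0"  (len 1)
12) (halted — word empty)

(empty)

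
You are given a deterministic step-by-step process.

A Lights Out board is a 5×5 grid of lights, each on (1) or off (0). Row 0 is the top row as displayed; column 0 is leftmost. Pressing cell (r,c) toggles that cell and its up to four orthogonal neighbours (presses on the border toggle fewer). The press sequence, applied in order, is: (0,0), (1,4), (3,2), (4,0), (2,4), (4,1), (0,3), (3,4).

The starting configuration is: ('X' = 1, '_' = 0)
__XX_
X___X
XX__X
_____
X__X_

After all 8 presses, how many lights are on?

12

step 0: __XX_
X___X
XX__X
_____
X__X_
step 1: XXXX_
____X
XX__X
_____
X__X_
step 2: XXXXX
___X_
XX___
_____
X__X_
step 3: XXXXX
___X_
XXX__
_XXX_
X_XX_
step 4: XXXXX
___X_
XXX__
XXXX_
_XXX_
step 5: XXXXX
___XX
XXXXX
XXXXX
_XXX_
step 6: XXXXX
___XX
XXXXX
X_XXX
X__X_
step 7: XX___
____X
XXXXX
X_XXX
X__X_
step 8: XX___
____X
XXXX_
X_X__
X__XX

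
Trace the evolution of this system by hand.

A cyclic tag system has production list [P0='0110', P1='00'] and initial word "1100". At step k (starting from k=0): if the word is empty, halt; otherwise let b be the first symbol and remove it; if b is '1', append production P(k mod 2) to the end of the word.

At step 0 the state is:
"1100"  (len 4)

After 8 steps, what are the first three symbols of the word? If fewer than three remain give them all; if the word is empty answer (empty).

000

0) "1100"  (len 4)
1) "1000110"  (len 7)
2) "00011000"  (len 8)
3) "0011000"  (len 7)
4) "011000"  (len 6)
5) "11000"  (len 5)
6) "100000"  (len 6)
7) "000000110"  (len 9)
8) "00000110"  (len 8)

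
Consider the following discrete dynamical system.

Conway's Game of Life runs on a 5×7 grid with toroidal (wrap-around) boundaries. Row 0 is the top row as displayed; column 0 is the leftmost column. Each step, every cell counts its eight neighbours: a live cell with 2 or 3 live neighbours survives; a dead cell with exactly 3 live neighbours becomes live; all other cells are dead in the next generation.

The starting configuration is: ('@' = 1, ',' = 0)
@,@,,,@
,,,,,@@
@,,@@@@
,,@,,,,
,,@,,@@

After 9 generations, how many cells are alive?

step 0: @,@,,,@
,,,,,@@
@,,@@@@
,,@,,,,
,,@,,@@
step 1: @@,,,,,
,@,@,,,
@,,@@,,
@@@,,,,
@,@@,@@
step 2: ,,,@@,,
,@,@@,,
@,,@@,,
,,,,,@,
,,,@,,,
step 3: ,,,,,,,
,,,,,@,
,,@@,@,
,,,@,,,
,,,@,,,
step 4: ,,,,,,,
,,,,@,,
,,@@,,,
,,,@,,,
,,,,,,,
step 5: ,,,,,,,
,,,@,,,
,,@@@,,
,,@@,,,
,,,,,,,
step 6: ,,,,,,,
,,@@@,,
,,,,@,,
,,@,@,,
,,,,,,,
step 7: ,,,@,,,
,,,@@,,
,,@,@@,
,,,@,,,
,,,,,,,
step 8: ,,,@@,,
,,@,,@,
,,@,,@,
,,,@@,,
,,,,,,,
step 9: ,,,@@,,
,,@,,@,
,,@,,@,
,,,@@,,
,,,,,,,

8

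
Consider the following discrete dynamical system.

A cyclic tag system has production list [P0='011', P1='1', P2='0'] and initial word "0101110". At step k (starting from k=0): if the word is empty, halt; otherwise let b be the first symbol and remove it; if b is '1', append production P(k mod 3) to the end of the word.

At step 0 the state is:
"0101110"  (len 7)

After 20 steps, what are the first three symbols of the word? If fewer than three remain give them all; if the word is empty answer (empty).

[0] "0101110"  (len 7)
[1] "101110"  (len 6)
[2] "011101"  (len 6)
[3] "11101"  (len 5)
[4] "1101011"  (len 7)
[5] "1010111"  (len 7)
[6] "0101110"  (len 7)
[7] "101110"  (len 6)
[8] "011101"  (len 6)
[9] "11101"  (len 5)
[10] "1101011"  (len 7)
[11] "1010111"  (len 7)
[12] "0101110"  (len 7)
[13] "101110"  (len 6)
[14] "011101"  (len 6)
[15] "11101"  (len 5)
[16] "1101011"  (len 7)
[17] "1010111"  (len 7)
[18] "0101110"  (len 7)
[19] "101110"  (len 6)
[20] "011101"  (len 6)

011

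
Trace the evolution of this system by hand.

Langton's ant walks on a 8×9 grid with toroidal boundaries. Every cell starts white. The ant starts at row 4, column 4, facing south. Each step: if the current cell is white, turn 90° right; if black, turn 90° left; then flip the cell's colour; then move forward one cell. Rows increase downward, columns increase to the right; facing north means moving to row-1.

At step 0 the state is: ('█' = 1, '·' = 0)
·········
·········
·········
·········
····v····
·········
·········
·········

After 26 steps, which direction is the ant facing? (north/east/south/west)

north

0) ·········
·········
·········
·········
····v····
·········
·········
·········
1) ·········
·········
·········
·········
···<█····
·········
·········
·········
2) ·········
·········
·········
···^·····
···██····
·········
·········
·········
3) ·········
·········
·········
···█>····
···██····
·········
·········
·········
4) ·········
·········
·········
···██····
···█v····
·········
·········
·········
5) ·········
·········
·········
···██····
···█·>···
·········
·········
·········
6) ·········
·········
·········
···██····
···█·█···
·····v···
·········
·········
7) ·········
·········
·········
···██····
···█·█···
····<█···
·········
·········
8) ·········
·········
·········
···██····
···█^█···
····██···
·········
·········
9) ·········
·········
·········
···██····
···██>···
····██···
·········
·········
10) ·········
·········
·········
···██^···
···██····
····██···
·········
·········
11) ·········
·········
·········
···███>··
···██····
····██···
·········
·········
12) ·········
·········
·········
···████··
···██·v··
····██···
·········
·········
13) ·········
·········
·········
···████··
···██<█··
····██···
·········
·········
14) ·········
·········
·········
···██^█··
···████··
····██···
·········
·········
15) ·········
·········
·········
···█<·█··
···████··
····██···
·········
·········
16) ·········
·········
·········
···█··█··
···█v██··
····██···
·········
·········
17) ·········
·········
·········
···█··█··
···█·>█··
····██···
·········
·········
18) ·········
·········
·········
···█·^█··
···█··█··
····██···
·········
·········
19) ·········
·········
·········
···█·█>··
···█··█··
····██···
·········
·········
20) ·········
·········
······^··
···█·█···
···█··█··
····██···
·········
·········
21) ·········
·········
······█>·
···█·█···
···█··█··
····██···
·········
·········
22) ·········
·········
······██·
···█·█·v·
···█··█··
····██···
·········
·········
23) ·········
·········
······██·
···█·█<█·
···█··█··
····██···
·········
·········
24) ·········
·········
······^█·
···█·███·
···█··█··
····██···
·········
·········
25) ·········
·········
·····<·█·
···█·███·
···█··█··
····██···
·········
·········
26) ·········
·····^···
·····█·█·
···█·███·
···█··█··
····██···
·········
·········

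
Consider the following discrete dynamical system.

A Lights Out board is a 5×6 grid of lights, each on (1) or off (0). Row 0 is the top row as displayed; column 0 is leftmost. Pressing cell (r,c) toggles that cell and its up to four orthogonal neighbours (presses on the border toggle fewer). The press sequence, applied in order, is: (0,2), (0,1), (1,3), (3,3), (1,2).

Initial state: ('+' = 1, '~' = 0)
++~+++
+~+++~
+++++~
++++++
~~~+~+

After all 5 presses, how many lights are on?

0) ++~+++
+~+++~
+++++~
++++++
~~~+~+
1) +~+~++
+~~++~
+++++~
++++++
~~~+~+
2) ~+~~++
++~++~
+++++~
++++++
~~~+~+
3) ~+~+++
+++~~~
+++~+~
++++++
~~~+~+
4) ~+~+++
+++~~~
+++++~
++~~~+
~~~~~+
5) ~+++++
+~~+~~
++~++~
++~~~+
~~~~~+

15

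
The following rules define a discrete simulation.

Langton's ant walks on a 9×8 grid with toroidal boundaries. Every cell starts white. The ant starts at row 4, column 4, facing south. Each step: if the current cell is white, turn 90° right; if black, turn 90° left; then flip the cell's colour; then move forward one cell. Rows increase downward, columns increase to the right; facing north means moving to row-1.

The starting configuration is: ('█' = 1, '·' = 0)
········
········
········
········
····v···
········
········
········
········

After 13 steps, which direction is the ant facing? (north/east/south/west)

t=0: ········
········
········
········
····v···
········
········
········
········
t=1: ········
········
········
········
···<█···
········
········
········
········
t=2: ········
········
········
···^····
···██···
········
········
········
········
t=3: ········
········
········
···█>···
···██···
········
········
········
········
t=4: ········
········
········
···██···
···█v···
········
········
········
········
t=5: ········
········
········
···██···
···█·>··
········
········
········
········
t=6: ········
········
········
···██···
···█·█··
·····v··
········
········
········
t=7: ········
········
········
···██···
···█·█··
····<█··
········
········
········
t=8: ········
········
········
···██···
···█^█··
····██··
········
········
········
t=9: ········
········
········
···██···
···██>··
····██··
········
········
········
t=10: ········
········
········
···██^··
···██···
····██··
········
········
········
t=11: ········
········
········
···███>·
···██···
····██··
········
········
········
t=12: ········
········
········
···████·
···██·v·
····██··
········
········
········
t=13: ········
········
········
···████·
···██<█·
····██··
········
········
········

west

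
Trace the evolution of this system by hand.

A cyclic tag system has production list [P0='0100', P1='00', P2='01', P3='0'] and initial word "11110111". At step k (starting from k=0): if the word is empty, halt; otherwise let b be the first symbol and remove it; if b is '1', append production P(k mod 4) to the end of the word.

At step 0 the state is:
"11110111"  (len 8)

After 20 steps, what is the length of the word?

gen 0: "11110111"  (len 8)
gen 1: "11101110100"  (len 11)
gen 2: "110111010000"  (len 12)
gen 3: "1011101000001"  (len 13)
gen 4: "0111010000010"  (len 13)
gen 5: "111010000010"  (len 12)
gen 6: "1101000001000"  (len 13)
gen 7: "10100000100001"  (len 14)
gen 8: "01000001000010"  (len 14)
gen 9: "1000001000010"  (len 13)
gen 10: "00000100001000"  (len 14)
gen 11: "0000100001000"  (len 13)
gen 12: "000100001000"  (len 12)
gen 13: "00100001000"  (len 11)
gen 14: "0100001000"  (len 10)
gen 15: "100001000"  (len 9)
gen 16: "000010000"  (len 9)
gen 17: "00010000"  (len 8)
gen 18: "0010000"  (len 7)
gen 19: "010000"  (len 6)
gen 20: "10000"  (len 5)

5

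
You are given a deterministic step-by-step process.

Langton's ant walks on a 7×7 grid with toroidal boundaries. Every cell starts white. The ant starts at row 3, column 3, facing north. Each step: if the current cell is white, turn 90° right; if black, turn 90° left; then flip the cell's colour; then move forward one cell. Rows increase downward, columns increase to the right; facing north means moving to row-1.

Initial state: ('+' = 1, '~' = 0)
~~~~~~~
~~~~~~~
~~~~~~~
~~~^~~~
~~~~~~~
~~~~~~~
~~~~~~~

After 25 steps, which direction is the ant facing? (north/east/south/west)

east

[0] ~~~~~~~
~~~~~~~
~~~~~~~
~~~^~~~
~~~~~~~
~~~~~~~
~~~~~~~
[1] ~~~~~~~
~~~~~~~
~~~~~~~
~~~+>~~
~~~~~~~
~~~~~~~
~~~~~~~
[2] ~~~~~~~
~~~~~~~
~~~~~~~
~~~++~~
~~~~v~~
~~~~~~~
~~~~~~~
[3] ~~~~~~~
~~~~~~~
~~~~~~~
~~~++~~
~~~<+~~
~~~~~~~
~~~~~~~
[4] ~~~~~~~
~~~~~~~
~~~~~~~
~~~^+~~
~~~++~~
~~~~~~~
~~~~~~~
[5] ~~~~~~~
~~~~~~~
~~~~~~~
~~<~+~~
~~~++~~
~~~~~~~
~~~~~~~
[6] ~~~~~~~
~~~~~~~
~~^~~~~
~~+~+~~
~~~++~~
~~~~~~~
~~~~~~~
[7] ~~~~~~~
~~~~~~~
~~+>~~~
~~+~+~~
~~~++~~
~~~~~~~
~~~~~~~
[8] ~~~~~~~
~~~~~~~
~~++~~~
~~+v+~~
~~~++~~
~~~~~~~
~~~~~~~
[9] ~~~~~~~
~~~~~~~
~~++~~~
~~<++~~
~~~++~~
~~~~~~~
~~~~~~~
[10] ~~~~~~~
~~~~~~~
~~++~~~
~~~++~~
~~v++~~
~~~~~~~
~~~~~~~
[11] ~~~~~~~
~~~~~~~
~~++~~~
~~~++~~
~<+++~~
~~~~~~~
~~~~~~~
[12] ~~~~~~~
~~~~~~~
~~++~~~
~^~++~~
~++++~~
~~~~~~~
~~~~~~~
[13] ~~~~~~~
~~~~~~~
~~++~~~
~+>++~~
~++++~~
~~~~~~~
~~~~~~~
[14] ~~~~~~~
~~~~~~~
~~++~~~
~++++~~
~+v++~~
~~~~~~~
~~~~~~~
[15] ~~~~~~~
~~~~~~~
~~++~~~
~++++~~
~+~>+~~
~~~~~~~
~~~~~~~
[16] ~~~~~~~
~~~~~~~
~~++~~~
~++^+~~
~+~~+~~
~~~~~~~
~~~~~~~
[17] ~~~~~~~
~~~~~~~
~~++~~~
~+<~+~~
~+~~+~~
~~~~~~~
~~~~~~~
[18] ~~~~~~~
~~~~~~~
~~++~~~
~+~~+~~
~+v~+~~
~~~~~~~
~~~~~~~
[19] ~~~~~~~
~~~~~~~
~~++~~~
~+~~+~~
~<+~+~~
~~~~~~~
~~~~~~~
[20] ~~~~~~~
~~~~~~~
~~++~~~
~+~~+~~
~~+~+~~
~v~~~~~
~~~~~~~
[21] ~~~~~~~
~~~~~~~
~~++~~~
~+~~+~~
~~+~+~~
<+~~~~~
~~~~~~~
[22] ~~~~~~~
~~~~~~~
~~++~~~
~+~~+~~
^~+~+~~
++~~~~~
~~~~~~~
[23] ~~~~~~~
~~~~~~~
~~++~~~
~+~~+~~
+>+~+~~
++~~~~~
~~~~~~~
[24] ~~~~~~~
~~~~~~~
~~++~~~
~+~~+~~
+++~+~~
+v~~~~~
~~~~~~~
[25] ~~~~~~~
~~~~~~~
~~++~~~
~+~~+~~
+++~+~~
+~>~~~~
~~~~~~~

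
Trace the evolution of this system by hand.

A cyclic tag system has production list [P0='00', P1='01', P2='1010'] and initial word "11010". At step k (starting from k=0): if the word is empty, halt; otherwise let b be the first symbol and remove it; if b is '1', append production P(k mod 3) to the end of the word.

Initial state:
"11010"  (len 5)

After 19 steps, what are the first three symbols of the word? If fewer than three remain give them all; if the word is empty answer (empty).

010

0) "11010"  (len 5)
1) "101000"  (len 6)
2) "0100001"  (len 7)
3) "100001"  (len 6)
4) "0000100"  (len 7)
5) "000100"  (len 6)
6) "00100"  (len 5)
7) "0100"  (len 4)
8) "100"  (len 3)
9) "001010"  (len 6)
10) "01010"  (len 5)
11) "1010"  (len 4)
12) "0101010"  (len 7)
13) "101010"  (len 6)
14) "0101001"  (len 7)
15) "101001"  (len 6)
16) "0100100"  (len 7)
17) "100100"  (len 6)
18) "001001010"  (len 9)
19) "01001010"  (len 8)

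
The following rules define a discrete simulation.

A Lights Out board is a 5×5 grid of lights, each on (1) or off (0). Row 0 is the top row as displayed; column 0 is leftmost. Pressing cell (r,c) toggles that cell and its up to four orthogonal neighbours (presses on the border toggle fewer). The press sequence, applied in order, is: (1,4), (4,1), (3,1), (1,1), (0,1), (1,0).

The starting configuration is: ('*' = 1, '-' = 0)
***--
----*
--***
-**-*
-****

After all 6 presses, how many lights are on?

[0] ***--
----*
--***
-**-*
-****
[1] ***-*
---*-
--**-
-**-*
-****
[2] ***-*
---*-
--**-
--*-*
*--**
[3] ***-*
---*-
-***-
**--*
**-**
[4] *-*-*
****-
--**-
**--*
**-**
[5] -*--*
*-**-
--**-
**--*
**-**
[6] **--*
-***-
*-**-
**--*
**-**

16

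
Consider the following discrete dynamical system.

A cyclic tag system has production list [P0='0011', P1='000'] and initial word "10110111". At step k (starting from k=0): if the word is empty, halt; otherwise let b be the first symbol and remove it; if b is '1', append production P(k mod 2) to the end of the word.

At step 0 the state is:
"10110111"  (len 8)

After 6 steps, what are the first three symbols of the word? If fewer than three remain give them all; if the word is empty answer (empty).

t=0: "10110111"  (len 8)
t=1: "01101110011"  (len 11)
t=2: "1101110011"  (len 10)
t=3: "1011100110011"  (len 13)
t=4: "011100110011000"  (len 15)
t=5: "11100110011000"  (len 14)
t=6: "1100110011000000"  (len 16)

110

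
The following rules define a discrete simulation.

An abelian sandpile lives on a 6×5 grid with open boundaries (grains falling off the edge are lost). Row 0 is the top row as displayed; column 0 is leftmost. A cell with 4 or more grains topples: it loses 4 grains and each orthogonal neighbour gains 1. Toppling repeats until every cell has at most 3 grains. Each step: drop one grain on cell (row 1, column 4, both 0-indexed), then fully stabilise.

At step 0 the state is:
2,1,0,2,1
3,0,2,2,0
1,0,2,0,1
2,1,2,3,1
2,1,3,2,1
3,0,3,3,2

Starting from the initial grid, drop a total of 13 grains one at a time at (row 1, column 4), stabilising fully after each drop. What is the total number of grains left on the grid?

t=0: 2,1,0,2,1
3,0,2,2,0
1,0,2,0,1
2,1,2,3,1
2,1,3,2,1
3,0,3,3,2
t=1: 2,1,0,2,1
3,0,2,2,1
1,0,2,0,1
2,1,2,3,1
2,1,3,2,1
3,0,3,3,2
t=2: 2,1,0,2,1
3,0,2,2,2
1,0,2,0,1
2,1,2,3,1
2,1,3,2,1
3,0,3,3,2
t=3: 2,1,0,2,1
3,0,2,2,3
1,0,2,0,1
2,1,2,3,1
2,1,3,2,1
3,0,3,3,2
t=4: 2,1,0,2,2
3,0,2,3,0
1,0,2,0,2
2,1,2,3,1
2,1,3,2,1
3,0,3,3,2
t=5: 2,1,0,2,2
3,0,2,3,1
1,0,2,0,2
2,1,2,3,1
2,1,3,2,1
3,0,3,3,2
t=6: 2,1,0,2,2
3,0,2,3,2
1,0,2,0,2
2,1,2,3,1
2,1,3,2,1
3,0,3,3,2
t=7: 2,1,0,2,2
3,0,2,3,3
1,0,2,0,2
2,1,2,3,1
2,1,3,2,1
3,0,3,3,2
t=8: 2,1,0,3,3
3,0,3,0,1
1,0,2,1,3
2,1,2,3,1
2,1,3,2,1
3,0,3,3,2
t=9: 2,1,0,3,3
3,0,3,0,2
1,0,2,1,3
2,1,2,3,1
2,1,3,2,1
3,0,3,3,2
t=10: 2,1,0,3,3
3,0,3,0,3
1,0,2,1,3
2,1,2,3,1
2,1,3,2,1
3,0,3,3,2
t=11: 2,1,1,0,1
3,0,3,2,2
1,0,2,2,0
2,1,2,3,2
2,1,3,2,1
3,0,3,3,2
t=12: 2,1,1,0,1
3,0,3,2,3
1,0,2,2,0
2,1,2,3,2
2,1,3,2,1
3,0,3,3,2
t=13: 2,1,1,0,2
3,0,3,3,0
1,0,2,2,1
2,1,2,3,2
2,1,3,2,1
3,0,3,3,2

51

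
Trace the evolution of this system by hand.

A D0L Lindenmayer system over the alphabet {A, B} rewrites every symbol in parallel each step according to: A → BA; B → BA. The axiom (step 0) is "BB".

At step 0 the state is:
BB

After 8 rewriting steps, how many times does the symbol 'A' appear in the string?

256

0) BB
1) BABA
2) BABABABA
3) BABABABABABABABA
4) BABABABABABABABABABABABABABABABA
5) BABABABABABABABABABABABABABABABABABABABABABABABABABABABABABABABA
6) BABABABABABABABABABABABABABABABABABABABABABABABABABABABABA…BABABABABABABABABABABABABABABABABABABABABABABABABABABABABA  (len 128)
7) BABABABABABABABABABABABABABABABABABABABABABABABABABABABABA…BABABABABABABABABABABABABABABABABABABABABABABABABABABABABA  (len 256)
8) BABABABABABABABABABABABABABABABABABABABABABABABABABABABABA…BABABABABABABABABABABABABABABABABABABABABABABABABABABABABA  (len 512)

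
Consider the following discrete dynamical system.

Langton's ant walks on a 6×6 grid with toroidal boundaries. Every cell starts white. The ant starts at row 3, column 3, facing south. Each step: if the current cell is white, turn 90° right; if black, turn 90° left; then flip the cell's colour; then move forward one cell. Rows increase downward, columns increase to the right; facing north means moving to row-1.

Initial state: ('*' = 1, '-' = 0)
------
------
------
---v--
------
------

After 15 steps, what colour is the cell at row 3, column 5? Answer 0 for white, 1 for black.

t=0: ------
------
------
---v--
------
------
t=1: ------
------
------
--<*--
------
------
t=2: ------
------
--^---
--**--
------
------
t=3: ------
------
--*>--
--**--
------
------
t=4: ------
------
--**--
--*v--
------
------
t=5: ------
------
--**--
--*->-
------
------
t=6: ------
------
--**--
--*-*-
----v-
------
t=7: ------
------
--**--
--*-*-
---<*-
------
t=8: ------
------
--**--
--*^*-
---**-
------
t=9: ------
------
--**--
--**>-
---**-
------
t=10: ------
------
--**^-
--**--
---**-
------
t=11: ------
------
--***>
--**--
---**-
------
t=12: ------
------
--****
--**-v
---**-
------
t=13: ------
------
--****
--**<*
---**-
------
t=14: ------
------
--**^*
--****
---**-
------
t=15: ------
------
--*<-*
--****
---**-
------

1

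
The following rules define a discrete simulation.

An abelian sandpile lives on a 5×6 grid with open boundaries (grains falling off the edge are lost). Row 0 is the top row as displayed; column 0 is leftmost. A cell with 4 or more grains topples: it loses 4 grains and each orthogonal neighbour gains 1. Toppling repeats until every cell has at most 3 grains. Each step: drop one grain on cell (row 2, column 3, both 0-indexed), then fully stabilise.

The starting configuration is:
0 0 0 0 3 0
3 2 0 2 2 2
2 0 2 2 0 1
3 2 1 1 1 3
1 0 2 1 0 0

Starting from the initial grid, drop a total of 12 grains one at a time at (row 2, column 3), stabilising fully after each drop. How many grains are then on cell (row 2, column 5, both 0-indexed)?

step 0: 0 0 0 0 3 0
3 2 0 2 2 2
2 0 2 2 0 1
3 2 1 1 1 3
1 0 2 1 0 0
step 1: 0 0 0 0 3 0
3 2 0 2 2 2
2 0 2 3 0 1
3 2 1 1 1 3
1 0 2 1 0 0
step 2: 0 0 0 0 3 0
3 2 0 3 2 2
2 0 3 0 1 1
3 2 1 2 1 3
1 0 2 1 0 0
step 3: 0 0 0 0 3 0
3 2 0 3 2 2
2 0 3 1 1 1
3 2 1 2 1 3
1 0 2 1 0 0
step 4: 0 0 0 0 3 0
3 2 0 3 2 2
2 0 3 2 1 1
3 2 1 2 1 3
1 0 2 1 0 0
step 5: 0 0 0 0 3 0
3 2 0 3 2 2
2 0 3 3 1 1
3 2 1 2 1 3
1 0 2 1 0 0
step 6: 0 0 0 1 3 0
3 2 2 0 3 2
2 1 0 2 2 1
3 2 2 3 1 3
1 0 2 1 0 0
step 7: 0 0 0 1 3 0
3 2 2 0 3 2
2 1 0 3 2 1
3 2 2 3 1 3
1 0 2 1 0 0
step 8: 0 0 0 1 3 0
3 2 2 1 3 2
2 1 1 1 3 1
3 2 3 0 2 3
1 0 2 2 0 0
step 9: 0 0 0 1 3 0
3 2 2 1 3 2
2 1 1 2 3 1
3 2 3 0 2 3
1 0 2 2 0 0
step 10: 0 0 0 1 3 0
3 2 2 1 3 2
2 1 1 3 3 1
3 2 3 0 2 3
1 0 2 2 0 0
step 11: 0 0 0 2 0 1
3 2 2 3 1 3
2 1 2 1 1 2
3 2 3 1 3 3
1 0 2 2 0 0
step 12: 0 0 0 2 0 1
3 2 2 3 1 3
2 1 2 2 1 2
3 2 3 1 3 3
1 0 2 2 0 0

2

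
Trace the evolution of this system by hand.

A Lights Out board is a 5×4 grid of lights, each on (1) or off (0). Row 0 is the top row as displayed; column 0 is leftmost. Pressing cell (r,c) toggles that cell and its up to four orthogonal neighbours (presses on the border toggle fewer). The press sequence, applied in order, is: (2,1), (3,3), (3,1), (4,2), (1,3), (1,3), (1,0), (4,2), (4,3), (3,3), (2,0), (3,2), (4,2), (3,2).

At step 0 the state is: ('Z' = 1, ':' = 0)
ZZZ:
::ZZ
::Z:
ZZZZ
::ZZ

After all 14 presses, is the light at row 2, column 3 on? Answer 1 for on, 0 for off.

0

0) ZZZ:
::ZZ
::Z:
ZZZZ
::ZZ
1) ZZZ:
:ZZZ
ZZ::
Z:ZZ
::ZZ
2) ZZZ:
:ZZZ
ZZ:Z
Z:::
::Z:
3) ZZZ:
:ZZZ
Z::Z
:ZZ:
:ZZ:
4) ZZZ:
:ZZZ
Z::Z
:Z::
:::Z
5) ZZZZ
:Z::
Z:::
:Z::
:::Z
6) ZZZ:
:ZZZ
Z::Z
:Z::
:::Z
7) :ZZ:
Z:ZZ
:::Z
:Z::
:::Z
8) :ZZ:
Z:ZZ
:::Z
:ZZ:
:ZZ:
9) :ZZ:
Z:ZZ
:::Z
:ZZZ
:Z:Z
10) :ZZ:
Z:ZZ
::::
:Z::
:Z::
11) :ZZ:
::ZZ
ZZ::
ZZ::
:Z::
12) :ZZ:
::ZZ
ZZZ:
Z:ZZ
:ZZ:
13) :ZZ:
::ZZ
ZZZ:
Z::Z
:::Z
14) :ZZ:
::ZZ
ZZ::
ZZZ:
::ZZ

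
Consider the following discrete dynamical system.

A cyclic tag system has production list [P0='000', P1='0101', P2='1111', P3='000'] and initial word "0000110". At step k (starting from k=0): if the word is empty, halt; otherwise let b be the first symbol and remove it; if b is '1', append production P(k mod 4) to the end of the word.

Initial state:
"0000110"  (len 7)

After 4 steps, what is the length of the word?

gen 0: "0000110"  (len 7)
gen 1: "000110"  (len 6)
gen 2: "00110"  (len 5)
gen 3: "0110"  (len 4)
gen 4: "110"  (len 3)

3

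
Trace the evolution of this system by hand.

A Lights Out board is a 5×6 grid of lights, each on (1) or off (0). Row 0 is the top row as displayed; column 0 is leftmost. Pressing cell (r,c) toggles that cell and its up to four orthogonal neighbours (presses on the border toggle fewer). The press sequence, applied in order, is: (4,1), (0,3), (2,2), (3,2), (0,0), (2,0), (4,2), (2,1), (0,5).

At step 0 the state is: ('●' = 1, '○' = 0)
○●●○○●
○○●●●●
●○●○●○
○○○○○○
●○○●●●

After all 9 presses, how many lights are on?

t=0: ○●●○○●
○○●●●●
●○●○●○
○○○○○○
●○○●●●
t=1: ○●●○○●
○○●●●●
●○●○●○
○●○○○○
○●●●●●
t=2: ○●○●●●
○○●○●●
●○●○●○
○●○○○○
○●●●●●
t=3: ○●○●●●
○○○○●●
●●○●●○
○●●○○○
○●●●●●
t=4: ○●○●●●
○○○○●●
●●●●●○
○○○●○○
○●○●●●
t=5: ●○○●●●
●○○○●●
●●●●●○
○○○●○○
○●○●●●
t=6: ●○○●●●
○○○○●●
○○●●●○
●○○●○○
○●○●●●
t=7: ●○○●●●
○○○○●●
○○●●●○
●○●●○○
○○●○●●
t=8: ●○○●●●
○●○○●●
●●○●●○
●●●●○○
○○●○●●
t=9: ●○○●○○
○●○○●○
●●○●●○
●●●●○○
○○●○●●

15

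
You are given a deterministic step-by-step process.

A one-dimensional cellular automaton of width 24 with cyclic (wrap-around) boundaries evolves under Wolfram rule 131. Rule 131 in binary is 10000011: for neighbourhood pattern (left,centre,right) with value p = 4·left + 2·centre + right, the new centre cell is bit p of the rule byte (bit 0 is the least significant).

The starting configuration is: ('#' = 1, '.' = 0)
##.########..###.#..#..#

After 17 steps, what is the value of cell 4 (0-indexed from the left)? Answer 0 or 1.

1

gen 0: ##.########..###.#..#..#
gen 1: #...######..#.#....#..#.
gen 2: ..##.####..#....###..#..
gen 3: ##....##..#..###.#..#..#
gen 4: #..###...#..#.#....#..#.
gen 5: ..#.#..##..#....###..#..
gen 6: ##....#...#..###.#..#..#
gen 7: #..###..##..#.#....#..#.
gen 8: ..#.#..#...#....###..#..
gen 9: ##....#..##..###.#..#..#
gen 10: #..###..#...#.#....#..#.
gen 11: ..#.#..#..##....###..#..
gen 12: ##....#..#...###.#..#..#
gen 13: #..###..#..##.#....#..#.
gen 14: ..#.#..#..#.....###..#..
gen 15: ##....#..#..####.#..#..#
gen 16: #..###..#..#.##....#..#.
gen 17: ..#.#..#..#.....###..#..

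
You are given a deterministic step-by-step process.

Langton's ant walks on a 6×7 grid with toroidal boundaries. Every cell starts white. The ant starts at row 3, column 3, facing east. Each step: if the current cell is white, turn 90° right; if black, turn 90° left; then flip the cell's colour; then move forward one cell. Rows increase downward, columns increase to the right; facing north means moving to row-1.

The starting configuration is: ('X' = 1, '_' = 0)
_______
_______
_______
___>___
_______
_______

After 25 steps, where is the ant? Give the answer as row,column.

0) _______
_______
_______
___>___
_______
_______
1) _______
_______
_______
___X___
___v___
_______
2) _______
_______
_______
___X___
__<X___
_______
3) _______
_______
_______
__^X___
__XX___
_______
4) _______
_______
_______
__X>___
__XX___
_______
5) _______
_______
___^___
__X____
__XX___
_______
6) _______
_______
___X>__
__X____
__XX___
_______
7) _______
_______
___XX__
__X_v__
__XX___
_______
8) _______
_______
___XX__
__X<X__
__XX___
_______
9) _______
_______
___^X__
__XXX__
__XX___
_______
10) _______
_______
__<_X__
__XXX__
__XX___
_______
11) _______
__^____
__X_X__
__XXX__
__XX___
_______
12) _______
__X>___
__X_X__
__XXX__
__XX___
_______
13) _______
__XX___
__XvX__
__XXX__
__XX___
_______
14) _______
__XX___
__<XX__
__XXX__
__XX___
_______
15) _______
__XX___
___XX__
__vXX__
__XX___
_______
16) _______
__XX___
___XX__
___>X__
__XX___
_______
17) _______
__XX___
___^X__
____X__
__XX___
_______
18) _______
__XX___
__<_X__
____X__
__XX___
_______
19) _______
__^X___
__X_X__
____X__
__XX___
_______
20) _______
_<_X___
__X_X__
____X__
__XX___
_______
21) _^_____
_X_X___
__X_X__
____X__
__XX___
_______
22) _X>____
_X_X___
__X_X__
____X__
__XX___
_______
23) _XX____
_XvX___
__X_X__
____X__
__XX___
_______
24) _XX____
_<XX___
__X_X__
____X__
__XX___
_______
25) _XX____
__XX___
_vX_X__
____X__
__XX___
_______

2,1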